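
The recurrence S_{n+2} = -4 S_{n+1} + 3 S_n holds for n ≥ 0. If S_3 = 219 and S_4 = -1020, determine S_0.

Rearranging, S_{n-2} = (S_n + 4 S_{n-1}) / 3.
S_2 = (-1020 + 4·219) / 3 = -144/3 = -48
S_1 = (219 + 4·(-48)) / 3 = 27/3 = 9
S_0 = (-48 + 4·9) / 3 = -12/3 = -4

-4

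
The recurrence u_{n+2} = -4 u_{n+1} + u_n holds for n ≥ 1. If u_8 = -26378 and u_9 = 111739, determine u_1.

-5

Rearranging, u_{n-2} = u_n + 4 u_{n-1}.
u_7 = 111739 + 4·(-26378) = 6227
u_6 = -26378 + 4·6227 = -1470
u_5 = 6227 + 4·(-1470) = 347
u_4 = -1470 + 4·347 = -82
u_3 = 347 + 4·(-82) = 19
u_2 = -82 + 4·19 = -6
u_1 = 19 + 4·(-6) = -5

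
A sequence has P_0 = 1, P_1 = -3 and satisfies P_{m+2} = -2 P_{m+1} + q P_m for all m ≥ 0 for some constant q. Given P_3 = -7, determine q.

P_2 = 6 + q
P_3 = -12 - 5q
So -12 - 5q = -7, giving q = -1.

-1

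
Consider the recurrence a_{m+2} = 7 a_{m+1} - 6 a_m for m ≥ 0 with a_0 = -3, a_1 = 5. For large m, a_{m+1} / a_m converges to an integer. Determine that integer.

The characteristic equation is r^2 - 7r + 6 = 0, which factors as (r - 6)(r - 1) = 0.
So the roots are 6 and 1. Since |6| > |1| and the coefficient of 6^m is non-zero, the ratio tends to 6.

6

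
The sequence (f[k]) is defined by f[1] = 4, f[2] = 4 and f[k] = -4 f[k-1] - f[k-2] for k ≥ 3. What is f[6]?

1060

f[3] = -4*4 - 4 = -20
f[4] = -4*(-20) - 4 = 76
f[5] = -4*76 - (-20) = -284
f[6] = -4*(-284) - 76 = 1060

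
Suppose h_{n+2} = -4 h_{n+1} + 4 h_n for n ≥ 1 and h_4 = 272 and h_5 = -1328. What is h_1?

-7

Rearranging, h_{n-2} = (h_n + 4 h_{n-1}) / 4.
h_3 = (-1328 + 4·272) / 4 = -240/4 = -60
h_2 = (272 + 4·(-60)) / 4 = 32/4 = 8
h_1 = (-60 + 4·8) / 4 = -28/4 = -7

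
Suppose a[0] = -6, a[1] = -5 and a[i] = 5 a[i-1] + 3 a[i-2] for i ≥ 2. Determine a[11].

a[2] = 5(-5) + 3(-6) = -43
a[3] = 5(-43) + 3(-5) = -230
a[4] = 5(-230) + 3(-43) = -1279
a[5] = 5(-1279) + 3(-230) = -7085
a[6] = 5(-7085) + 3(-1279) = -39262
a[7] = 5(-39262) + 3(-7085) = -217565
a[8] = 5(-217565) + 3(-39262) = -1205611
a[9] = 5(-1205611) + 3(-217565) = -6680750
a[10] = 5(-6680750) + 3(-1205611) = -37020583
a[11] = 5(-37020583) + 3(-6680750) = -205145165

-205145165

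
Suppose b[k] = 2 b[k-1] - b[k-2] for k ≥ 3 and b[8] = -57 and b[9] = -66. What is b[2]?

Rearranging, b[k-2] = -(b[k] - 2 b[k-1]).
b[7] = -(-66 - 2*(-57)) = -48
b[6] = -(-57 - 2*(-48)) = -39
b[5] = -(-48 - 2*(-39)) = -30
b[4] = -(-39 - 2*(-30)) = -21
b[3] = -(-30 - 2*(-21)) = -12
b[2] = -(-21 - 2*(-12)) = -3

-3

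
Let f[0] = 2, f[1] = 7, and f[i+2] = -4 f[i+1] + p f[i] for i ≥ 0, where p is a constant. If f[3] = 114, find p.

f[2] = -28 + 2p
f[3] = 112 - p
So 112 - p = 114, giving p = -2.

-2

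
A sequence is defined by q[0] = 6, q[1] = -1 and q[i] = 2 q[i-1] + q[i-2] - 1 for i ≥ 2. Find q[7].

q[2] = 2(-1) + 6 - 1 = 3
q[3] = 2(3) + (-1) - 1 = 4
q[4] = 2(4) + 3 - 1 = 10
q[5] = 2(10) + 4 - 1 = 23
q[6] = 2(23) + 10 - 1 = 55
q[7] = 2(55) + 23 - 1 = 132

132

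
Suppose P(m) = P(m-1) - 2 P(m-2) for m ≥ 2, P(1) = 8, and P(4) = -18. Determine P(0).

3

Let P(0) = x.
P(2) = 8 - 2x
P(3) = -8 - 2x
P(4) = -24 + 2x
So -24 + 2x = -18, giving x = 3.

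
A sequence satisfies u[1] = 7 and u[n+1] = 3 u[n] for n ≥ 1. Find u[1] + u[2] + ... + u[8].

u[2] = 3*7 = 21
u[3] = 3*21 = 63
u[4] = 3*63 = 189
u[5] = 3*189 = 567
u[6] = 3*567 = 1701
u[7] = 3*1701 = 5103
u[8] = 3*5103 = 15309
Sum = 7 + 21 + 63 + 189 + 567 + 1701 + 5103 + 15309 = 22960

22960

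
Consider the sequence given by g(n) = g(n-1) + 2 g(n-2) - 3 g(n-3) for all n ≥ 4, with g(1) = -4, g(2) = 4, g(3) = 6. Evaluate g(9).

g(4) = 6 + 2(4) - 3(-4) = 26
g(5) = 26 + 2(6) - 3(4) = 26
g(6) = 26 + 2(26) - 3(6) = 60
g(7) = 60 + 2(26) - 3(26) = 34
g(8) = 34 + 2(60) - 3(26) = 76
g(9) = 76 + 2(34) - 3(60) = -36

-36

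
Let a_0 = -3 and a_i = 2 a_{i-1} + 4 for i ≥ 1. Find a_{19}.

The fixed point is 4/(1 - 2) = -4, so a_i + 4 = 2(a_{i-1} + 4).
Hence a_i = 1·2^i - 4.
a_{19} = 1·2^{19} - 4 = 1·524288 - 4 = 524284.

524284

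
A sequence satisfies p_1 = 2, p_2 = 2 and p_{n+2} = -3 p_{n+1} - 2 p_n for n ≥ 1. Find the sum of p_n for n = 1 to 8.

p_3 = -3*2 - 2*2 = -10
p_4 = -3*(-10) - 2*2 = 26
p_5 = -3*26 - 2*(-10) = -58
p_6 = -3*(-58) - 2*26 = 122
p_7 = -3*122 - 2*(-58) = -250
p_8 = -3*(-250) - 2*122 = 506
Sum = 2 + 2 + (-10) + 26 + (-58) + 122 + (-250) + 506 = 340

340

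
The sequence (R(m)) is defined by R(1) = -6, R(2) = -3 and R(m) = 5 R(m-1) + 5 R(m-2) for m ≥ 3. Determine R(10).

R(3) = 5*(-3) + 5*(-6) = -45
R(4) = 5*(-45) + 5*(-3) = -240
R(5) = 5*(-240) + 5*(-45) = -1425
R(6) = 5*(-1425) + 5*(-240) = -8325
R(7) = 5*(-8325) + 5*(-1425) = -48750
R(8) = 5*(-48750) + 5*(-8325) = -285375
R(9) = 5*(-285375) + 5*(-48750) = -1670625
R(10) = 5*(-1670625) + 5*(-285375) = -9780000

-9780000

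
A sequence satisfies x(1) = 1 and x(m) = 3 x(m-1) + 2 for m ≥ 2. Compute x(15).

9565937

The fixed point is 2/(1 - 3) = -1, so x(m) + 1 = 3(x(m-1) + 1).
Hence x(m) = 2·3^{m-1} - 1.
x(15) = 2·3^{14} - 1 = 2·4782969 - 1 = 9565937.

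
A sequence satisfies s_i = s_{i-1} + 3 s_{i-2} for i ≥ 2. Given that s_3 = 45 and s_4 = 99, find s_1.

Rearranging, s_{i-2} = (s_i - s_{i-1}) / 3.
s_2 = (99 - 45) / 3 = 54/3 = 18
s_1 = (45 - 18) / 3 = 27/3 = 9

9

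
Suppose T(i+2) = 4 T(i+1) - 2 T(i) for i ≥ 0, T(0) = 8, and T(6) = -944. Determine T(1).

3

Let T(1) = x.
T(2) = -16 + 4x
T(3) = -64 + 14x
T(4) = -224 + 48x
T(5) = -768 + 164x
T(6) = -2624 + 560x
So -2624 + 560x = -944, giving x = 3.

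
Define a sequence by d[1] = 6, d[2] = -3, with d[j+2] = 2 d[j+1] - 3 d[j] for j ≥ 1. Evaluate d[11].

d[3] = 2*(-3) - 3*6 = -24
d[4] = 2*(-24) - 3*(-3) = -39
d[5] = 2*(-39) - 3*(-24) = -6
d[6] = 2*(-6) - 3*(-39) = 105
d[7] = 2*105 - 3*(-6) = 228
d[8] = 2*228 - 3*105 = 141
d[9] = 2*141 - 3*228 = -402
d[10] = 2*(-402) - 3*141 = -1227
d[11] = 2*(-1227) - 3*(-402) = -1248

-1248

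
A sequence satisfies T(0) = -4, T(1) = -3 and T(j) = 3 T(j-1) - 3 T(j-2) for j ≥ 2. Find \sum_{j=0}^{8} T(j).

T(2) = 3*(-3) - 3*(-4) = 3
T(3) = 3*3 - 3*(-3) = 18
T(4) = 3*18 - 3*3 = 45
T(5) = 3*45 - 3*18 = 81
T(6) = 3*81 - 3*45 = 108
T(7) = 3*108 - 3*81 = 81
T(8) = 3*81 - 3*108 = -81
Sum = (-4) + (-3) + 3 + 18 + 45 + 81 + 108 + 81 + (-81) = 248

248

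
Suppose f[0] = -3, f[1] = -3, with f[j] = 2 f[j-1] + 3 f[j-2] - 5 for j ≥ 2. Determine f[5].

-513

f[2] = 2(-3) + 3(-3) - 5 = -20
f[3] = 2(-20) + 3(-3) - 5 = -54
f[4] = 2(-54) + 3(-20) - 5 = -173
f[5] = 2(-173) + 3(-54) - 5 = -513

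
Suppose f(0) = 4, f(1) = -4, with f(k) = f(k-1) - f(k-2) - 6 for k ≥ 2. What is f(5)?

f(2) = (-4) - 4 - 6 = -14
f(3) = (-14) - (-4) - 6 = -16
f(4) = (-16) - (-14) - 6 = -8
f(5) = (-8) - (-16) - 6 = 2

2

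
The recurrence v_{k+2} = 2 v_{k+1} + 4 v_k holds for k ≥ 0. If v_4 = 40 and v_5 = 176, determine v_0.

Rearranging, v_{k-2} = (v_k - 2 v_{k-1}) / 4.
v_3 = (176 - 2·40) / 4 = 96/4 = 24
v_2 = (40 - 2·24) / 4 = -8/4 = -2
v_1 = (24 - 2·(-2)) / 4 = 28/4 = 7
v_0 = (-2 - 2·7) / 4 = -16/4 = -4

-4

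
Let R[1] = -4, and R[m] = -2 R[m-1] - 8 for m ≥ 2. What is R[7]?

R[2] = -2·(-4) - 8 = 0
R[3] = -2·0 - 8 = -8
R[4] = -2·(-8) - 8 = 8
R[5] = -2·8 - 8 = -24
R[6] = -2·(-24) - 8 = 40
R[7] = -2·40 - 8 = -88

-88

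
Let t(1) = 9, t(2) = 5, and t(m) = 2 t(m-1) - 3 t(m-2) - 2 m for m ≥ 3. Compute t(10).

t(3) = 2·5 - 3·9 - 6 = -23
t(4) = 2·(-23) - 3·5 - 8 = -69
t(5) = 2·(-69) - 3·(-23) - 10 = -79
t(6) = 2·(-79) - 3·(-69) - 12 = 37
t(7) = 2·37 - 3·(-79) - 14 = 297
t(8) = 2·297 - 3·37 - 16 = 467
t(9) = 2·467 - 3·297 - 18 = 25
t(10) = 2·25 - 3·467 - 20 = -1371

-1371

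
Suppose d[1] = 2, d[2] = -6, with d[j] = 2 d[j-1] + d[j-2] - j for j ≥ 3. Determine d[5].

-90

d[3] = 2(-6) + 2 - 3 = -13
d[4] = 2(-13) + (-6) - 4 = -36
d[5] = 2(-36) + (-13) - 5 = -90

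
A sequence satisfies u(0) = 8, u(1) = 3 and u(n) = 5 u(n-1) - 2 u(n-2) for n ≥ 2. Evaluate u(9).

-105267

u(2) = 5*3 - 2*8 = -1
u(3) = 5*(-1) - 2*3 = -11
u(4) = 5*(-11) - 2*(-1) = -53
u(5) = 5*(-53) - 2*(-11) = -243
u(6) = 5*(-243) - 2*(-53) = -1109
u(7) = 5*(-1109) - 2*(-243) = -5059
u(8) = 5*(-5059) - 2*(-1109) = -23077
u(9) = 5*(-23077) - 2*(-5059) = -105267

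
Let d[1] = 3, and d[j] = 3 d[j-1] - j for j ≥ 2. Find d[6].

429

d[2] = 3(3) - 2 = 7
d[3] = 3(7) - 3 = 18
d[4] = 3(18) - 4 = 50
d[5] = 3(50) - 5 = 145
d[6] = 3(145) - 6 = 429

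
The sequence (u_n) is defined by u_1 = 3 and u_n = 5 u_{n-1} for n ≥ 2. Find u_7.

46875

u_2 = 5·3 = 15
u_3 = 5·15 = 75
u_4 = 5·75 = 375
u_5 = 5·375 = 1875
u_6 = 5·1875 = 9375
u_7 = 5·9375 = 46875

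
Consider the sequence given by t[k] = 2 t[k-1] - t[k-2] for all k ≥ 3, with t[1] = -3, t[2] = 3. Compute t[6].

t[3] = 2*3 - (-3) = 9
t[4] = 2*9 - 3 = 15
t[5] = 2*15 - 9 = 21
t[6] = 2*21 - 15 = 27

27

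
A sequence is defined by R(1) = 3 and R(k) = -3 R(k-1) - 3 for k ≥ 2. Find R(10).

R(2) = -3*3 - 3 = -12
R(3) = -3*(-12) - 3 = 33
R(4) = -3*33 - 3 = -102
R(5) = -3*(-102) - 3 = 303
R(6) = -3*303 - 3 = -912
R(7) = -3*(-912) - 3 = 2733
R(8) = -3*2733 - 3 = -8202
R(9) = -3*(-8202) - 3 = 24603
R(10) = -3*24603 - 3 = -73812

-73812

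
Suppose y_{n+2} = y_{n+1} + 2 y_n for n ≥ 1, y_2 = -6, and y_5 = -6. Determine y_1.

4

Let y_1 = z.
y_3 = -6 + 2z
y_4 = -18 + 2z
y_5 = -30 + 6z
So -30 + 6z = -6, giving z = 4.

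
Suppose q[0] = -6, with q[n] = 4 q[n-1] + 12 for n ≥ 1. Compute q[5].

-2052

q[1] = 4(-6) + 12 = -12
q[2] = 4(-12) + 12 = -36
q[3] = 4(-36) + 12 = -132
q[4] = 4(-132) + 12 = -516
q[5] = 4(-516) + 12 = -2052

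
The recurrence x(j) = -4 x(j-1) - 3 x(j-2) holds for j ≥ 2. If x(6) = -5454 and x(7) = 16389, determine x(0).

Rearranging, x(j-2) = (x(j) + 4 x(j-1)) / -3.
x(5) = (16389 + 4·(-5454)) / -3 = -5427/-3 = 1809
x(4) = (-5454 + 4·1809) / -3 = 1782/-3 = -594
x(3) = (1809 + 4·(-594)) / -3 = -567/-3 = 189
x(2) = (-594 + 4·189) / -3 = 162/-3 = -54
x(1) = (189 + 4·(-54)) / -3 = -27/-3 = 9
x(0) = (-54 + 4·9) / -3 = -18/-3 = 6

6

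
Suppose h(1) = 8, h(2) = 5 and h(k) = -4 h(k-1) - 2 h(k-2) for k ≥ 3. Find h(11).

-737088

h(3) = -4*5 - 2*8 = -36
h(4) = -4*(-36) - 2*5 = 134
h(5) = -4*134 - 2*(-36) = -464
h(6) = -4*(-464) - 2*134 = 1588
h(7) = -4*1588 - 2*(-464) = -5424
h(8) = -4*(-5424) - 2*1588 = 18520
h(9) = -4*18520 - 2*(-5424) = -63232
h(10) = -4*(-63232) - 2*18520 = 215888
h(11) = -4*215888 - 2*(-63232) = -737088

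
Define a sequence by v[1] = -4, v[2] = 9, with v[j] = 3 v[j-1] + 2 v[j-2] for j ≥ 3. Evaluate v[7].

v[3] = 3(9) + 2(-4) = 19
v[4] = 3(19) + 2(9) = 75
v[5] = 3(75) + 2(19) = 263
v[6] = 3(263) + 2(75) = 939
v[7] = 3(939) + 2(263) = 3343

3343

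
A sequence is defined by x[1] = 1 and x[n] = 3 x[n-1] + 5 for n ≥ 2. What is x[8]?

x[2] = 3*1 + 5 = 8
x[3] = 3*8 + 5 = 29
x[4] = 3*29 + 5 = 92
x[5] = 3*92 + 5 = 281
x[6] = 3*281 + 5 = 848
x[7] = 3*848 + 5 = 2549
x[8] = 3*2549 + 5 = 7652

7652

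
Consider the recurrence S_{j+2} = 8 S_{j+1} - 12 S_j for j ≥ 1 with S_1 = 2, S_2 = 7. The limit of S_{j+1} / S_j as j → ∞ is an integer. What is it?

The characteristic equation is r^2 - 8r + 12 = 0, which factors as (r - 6)(r - 2) = 0.
So the roots are 6 and 2. Since |6| > |2| and the coefficient of 6^j is non-zero, the ratio tends to 6.

6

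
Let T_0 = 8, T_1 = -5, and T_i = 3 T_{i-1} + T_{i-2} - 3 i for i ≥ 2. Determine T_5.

T_2 = 3(-5) + 8 - 6 = -13
T_3 = 3(-13) + (-5) - 9 = -53
T_4 = 3(-53) + (-13) - 12 = -184
T_5 = 3(-184) + (-53) - 15 = -620

-620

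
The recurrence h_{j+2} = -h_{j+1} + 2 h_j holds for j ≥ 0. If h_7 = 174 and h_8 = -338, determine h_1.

Rearranging, h_{j-2} = (h_j + h_{j-1}) / 2.
h_6 = (-338 + 174) / 2 = -164/2 = -82
h_5 = (174 + (-82)) / 2 = 92/2 = 46
h_4 = (-82 + 46) / 2 = -36/2 = -18
h_3 = (46 + (-18)) / 2 = 28/2 = 14
h_2 = (-18 + 14) / 2 = -4/2 = -2
h_1 = (14 + (-2)) / 2 = 12/2 = 6

6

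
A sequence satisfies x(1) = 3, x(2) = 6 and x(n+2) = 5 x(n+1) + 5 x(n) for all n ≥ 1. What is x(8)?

x(3) = 5·6 + 5·3 = 45
x(4) = 5·45 + 5·6 = 255
x(5) = 5·255 + 5·45 = 1500
x(6) = 5·1500 + 5·255 = 8775
x(7) = 5·8775 + 5·1500 = 51375
x(8) = 5·51375 + 5·8775 = 300750

300750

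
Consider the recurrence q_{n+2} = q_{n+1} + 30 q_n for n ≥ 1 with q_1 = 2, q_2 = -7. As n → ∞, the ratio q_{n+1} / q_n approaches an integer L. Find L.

The characteristic equation is r^2 - r - 30 = 0, which factors as (r - 6)(r + 5) = 0.
So the roots are 6 and -5. Since |6| > |-5| and the coefficient of 6^n is non-zero, the ratio tends to 6.

6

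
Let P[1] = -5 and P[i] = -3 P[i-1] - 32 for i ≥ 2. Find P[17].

The fixed point is -32/(1 + 3) = -8, so P[i] + 8 = -3(P[i-1] + 8).
Hence P[i] = 3·(-3)^{i-1} - 8.
P[17] = 3·(-3)^{16} - 8 = 3·43046721 - 8 = 129140155.

129140155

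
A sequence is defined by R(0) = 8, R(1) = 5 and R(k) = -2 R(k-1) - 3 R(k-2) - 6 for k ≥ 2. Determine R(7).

R(2) = -2*5 - 3*8 - 6 = -40
R(3) = -2*(-40) - 3*5 - 6 = 59
R(4) = -2*59 - 3*(-40) - 6 = -4
R(5) = -2*(-4) - 3*59 - 6 = -175
R(6) = -2*(-175) - 3*(-4) - 6 = 356
R(7) = -2*356 - 3*(-175) - 6 = -193

-193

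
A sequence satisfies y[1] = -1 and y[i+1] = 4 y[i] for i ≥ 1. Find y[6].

y[2] = 4·(-1) = -4
y[3] = 4·(-4) = -16
y[4] = 4·(-16) = -64
y[5] = 4·(-64) = -256
y[6] = 4·(-256) = -1024

-1024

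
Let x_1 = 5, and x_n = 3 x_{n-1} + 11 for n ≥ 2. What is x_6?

2546

x_2 = 3*5 + 11 = 26
x_3 = 3*26 + 11 = 89
x_4 = 3*89 + 11 = 278
x_5 = 3*278 + 11 = 845
x_6 = 3*845 + 11 = 2546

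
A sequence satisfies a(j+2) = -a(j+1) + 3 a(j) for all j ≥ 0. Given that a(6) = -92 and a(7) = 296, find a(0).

4

Rearranging, a(j-2) = (a(j) + a(j-1)) / 3.
a(5) = (296 + (-92)) / 3 = 204/3 = 68
a(4) = (-92 + 68) / 3 = -24/3 = -8
a(3) = (68 + (-8)) / 3 = 60/3 = 20
a(2) = (-8 + 20) / 3 = 12/3 = 4
a(1) = (20 + 4) / 3 = 24/3 = 8
a(0) = (4 + 8) / 3 = 12/3 = 4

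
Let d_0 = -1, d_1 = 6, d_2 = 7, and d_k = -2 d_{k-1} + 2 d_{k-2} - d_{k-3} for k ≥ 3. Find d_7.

-226

d_3 = -2·7 + 2·6 - (-1) = -1
d_4 = -2·(-1) + 2·7 - 6 = 10
d_5 = -2·10 + 2·(-1) - 7 = -29
d_6 = -2·(-29) + 2·10 - (-1) = 79
d_7 = -2·79 + 2·(-29) - 10 = -226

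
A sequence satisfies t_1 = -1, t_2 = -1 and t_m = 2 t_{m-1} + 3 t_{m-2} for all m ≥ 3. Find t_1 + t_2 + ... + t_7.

-547

t_3 = 2*(-1) + 3*(-1) = -5
t_4 = 2*(-5) + 3*(-1) = -13
t_5 = 2*(-13) + 3*(-5) = -41
t_6 = 2*(-41) + 3*(-13) = -121
t_7 = 2*(-121) + 3*(-41) = -365
Sum = (-1) + (-1) + (-5) + (-13) + (-41) + (-121) + (-365) = -547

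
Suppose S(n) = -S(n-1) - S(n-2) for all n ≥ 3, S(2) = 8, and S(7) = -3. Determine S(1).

Let S(1) = y.
S(3) = -8 - y
S(4) = y
S(5) = 8
S(6) = -8 - y
S(7) = y
So y = -3, giving y = -3.

-3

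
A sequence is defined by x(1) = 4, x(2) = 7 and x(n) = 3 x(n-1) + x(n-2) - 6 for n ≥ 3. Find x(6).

613

x(3) = 3*7 + 4 - 6 = 19
x(4) = 3*19 + 7 - 6 = 58
x(5) = 3*58 + 19 - 6 = 187
x(6) = 3*187 + 58 - 6 = 613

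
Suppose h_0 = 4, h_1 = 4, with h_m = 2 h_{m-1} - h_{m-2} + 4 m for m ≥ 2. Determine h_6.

204

h_2 = 2*4 - 4 + 8 = 12
h_3 = 2*12 - 4 + 12 = 32
h_4 = 2*32 - 12 + 16 = 68
h_5 = 2*68 - 32 + 20 = 124
h_6 = 2*124 - 68 + 24 = 204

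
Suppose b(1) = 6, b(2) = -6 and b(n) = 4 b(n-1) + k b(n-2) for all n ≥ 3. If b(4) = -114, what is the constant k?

-1

b(3) = -24 + 6k
b(4) = -96 + 18k
So -96 + 18k = -114, giving k = -1.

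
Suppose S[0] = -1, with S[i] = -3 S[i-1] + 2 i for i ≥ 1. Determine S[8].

S[1] = -3(-1) + 2 = 5
S[2] = -3(5) + 4 = -11
S[3] = -3(-11) + 6 = 39
S[4] = -3(39) + 8 = -109
S[5] = -3(-109) + 10 = 337
S[6] = -3(337) + 12 = -999
S[7] = -3(-999) + 14 = 3011
S[8] = -3(3011) + 16 = -9017

-9017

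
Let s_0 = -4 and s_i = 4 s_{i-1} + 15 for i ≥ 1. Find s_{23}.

70368744177659

The fixed point is 15/(1 - 4) = -5, so s_i + 5 = 4(s_{i-1} + 5).
Hence s_i = 1·4^i - 5.
s_{23} = 1·4^{23} - 5 = 1·70368744177664 - 5 = 70368744177659.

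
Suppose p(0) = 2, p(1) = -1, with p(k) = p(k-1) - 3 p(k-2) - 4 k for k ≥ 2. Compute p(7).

-181

p(2) = (-1) - 3(2) - 8 = -15
p(3) = (-15) - 3(-1) - 12 = -24
p(4) = (-24) - 3(-15) - 16 = 5
p(5) = 5 - 3(-24) - 20 = 57
p(6) = 57 - 3(5) - 24 = 18
p(7) = 18 - 3(57) - 28 = -181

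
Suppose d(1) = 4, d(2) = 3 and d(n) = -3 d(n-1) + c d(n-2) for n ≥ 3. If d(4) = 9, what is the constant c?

d(3) = -9 + 4c
d(4) = 27 - 9c
So 27 - 9c = 9, giving c = 2.

2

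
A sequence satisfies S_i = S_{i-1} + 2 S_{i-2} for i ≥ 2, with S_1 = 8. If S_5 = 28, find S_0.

-6

Let S_0 = y.
S_2 = 8 + 2y
S_3 = 24 + 2y
S_4 = 40 + 6y
S_5 = 88 + 10y
So 88 + 10y = 28, giving y = -6.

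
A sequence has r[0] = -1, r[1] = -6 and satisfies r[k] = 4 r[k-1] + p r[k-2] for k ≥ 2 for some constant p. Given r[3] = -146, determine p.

r[2] = -24 - p
r[3] = -96 - 10p
So -96 - 10p = -146, giving p = 5.

5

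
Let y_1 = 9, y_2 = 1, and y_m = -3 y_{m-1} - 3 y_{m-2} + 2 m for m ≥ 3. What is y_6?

228

y_3 = -3*1 - 3*9 + 6 = -24
y_4 = -3*(-24) - 3*1 + 8 = 77
y_5 = -3*77 - 3*(-24) + 10 = -149
y_6 = -3*(-149) - 3*77 + 12 = 228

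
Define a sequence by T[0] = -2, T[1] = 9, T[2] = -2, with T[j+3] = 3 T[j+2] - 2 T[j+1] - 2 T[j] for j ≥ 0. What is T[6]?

-346

T[3] = 3·(-2) - 2·9 - 2·(-2) = -20
T[4] = 3·(-20) - 2·(-2) - 2·9 = -74
T[5] = 3·(-74) - 2·(-20) - 2·(-2) = -178
T[6] = 3·(-178) - 2·(-74) - 2·(-20) = -346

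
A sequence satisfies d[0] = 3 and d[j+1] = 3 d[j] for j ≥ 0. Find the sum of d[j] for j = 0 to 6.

3279

d[1] = 3*3 = 9
d[2] = 3*9 = 27
d[3] = 3*27 = 81
d[4] = 3*81 = 243
d[5] = 3*243 = 729
d[6] = 3*729 = 2187
Sum = 3 + 9 + 27 + 81 + 243 + 729 + 2187 = 3279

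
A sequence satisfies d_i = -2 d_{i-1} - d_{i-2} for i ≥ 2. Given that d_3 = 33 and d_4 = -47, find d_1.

5

Rearranging, d_{i-2} = -(d_i + 2 d_{i-1}).
d_2 = -(-47 + 2·33) = -19
d_1 = -(33 + 2·(-19)) = 5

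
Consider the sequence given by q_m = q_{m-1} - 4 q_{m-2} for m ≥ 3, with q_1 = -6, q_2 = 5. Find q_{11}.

-2579

q_3 = 5 - 4(-6) = 29
q_4 = 29 - 4(5) = 9
q_5 = 9 - 4(29) = -107
q_6 = (-107) - 4(9) = -143
q_7 = (-143) - 4(-107) = 285
q_8 = 285 - 4(-143) = 857
q_9 = 857 - 4(285) = -283
q_{10} = (-283) - 4(857) = -3711
q_{11} = (-3711) - 4(-283) = -2579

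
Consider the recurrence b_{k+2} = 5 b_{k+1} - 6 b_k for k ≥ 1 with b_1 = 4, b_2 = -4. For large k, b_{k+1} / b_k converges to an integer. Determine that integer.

3

The characteristic equation is r^2 - 5r + 6 = 0, which factors as (r - 3)(r - 2) = 0.
So the roots are 3 and 2. Since |3| > |2| and the coefficient of 3^k is non-zero, the ratio tends to 3.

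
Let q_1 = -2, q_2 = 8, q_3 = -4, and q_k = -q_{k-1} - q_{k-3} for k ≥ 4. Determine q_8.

38

q_4 = -(-4) - (-2) = 6
q_5 = -6 - 8 = -14
q_6 = -(-14) - (-4) = 18
q_7 = -18 - 6 = -24
q_8 = -(-24) - (-14) = 38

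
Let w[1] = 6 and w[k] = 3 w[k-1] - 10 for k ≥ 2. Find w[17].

The fixed point is -10/(1 - 3) = 5, so w[k] - 5 = 3(w[k-1] - 5).
Hence w[k] = 1·3^{k-1} + 5.
w[17] = 1·3^{16} + 5 = 1·43046721 + 5 = 43046726.

43046726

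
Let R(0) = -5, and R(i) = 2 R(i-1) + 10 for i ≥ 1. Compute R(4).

70

R(1) = 2*(-5) + 10 = 0
R(2) = 2*0 + 10 = 10
R(3) = 2*10 + 10 = 30
R(4) = 2*30 + 10 = 70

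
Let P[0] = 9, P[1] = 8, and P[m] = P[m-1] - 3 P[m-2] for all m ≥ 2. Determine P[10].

P[2] = 8 - 3·9 = -19
P[3] = (-19) - 3·8 = -43
P[4] = (-43) - 3·(-19) = 14
P[5] = 14 - 3·(-43) = 143
P[6] = 143 - 3·14 = 101
P[7] = 101 - 3·143 = -328
P[8] = (-328) - 3·101 = -631
P[9] = (-631) - 3·(-328) = 353
P[10] = 353 - 3·(-631) = 2246

2246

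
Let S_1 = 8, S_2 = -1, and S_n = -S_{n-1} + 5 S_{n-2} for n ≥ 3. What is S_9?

12821

S_3 = -(-1) + 5(8) = 41
S_4 = -41 + 5(-1) = -46
S_5 = -(-46) + 5(41) = 251
S_6 = -251 + 5(-46) = -481
S_7 = -(-481) + 5(251) = 1736
S_8 = -1736 + 5(-481) = -4141
S_9 = -(-4141) + 5(1736) = 12821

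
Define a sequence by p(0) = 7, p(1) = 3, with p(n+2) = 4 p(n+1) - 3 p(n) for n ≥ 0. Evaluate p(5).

-477

p(2) = 4*3 - 3*7 = -9
p(3) = 4*(-9) - 3*3 = -45
p(4) = 4*(-45) - 3*(-9) = -153
p(5) = 4*(-153) - 3*(-45) = -477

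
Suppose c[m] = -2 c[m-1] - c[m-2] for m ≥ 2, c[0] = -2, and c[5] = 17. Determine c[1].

5

Let c[1] = y.
c[2] = 2 - 2y
c[3] = -4 + 3y
c[4] = 6 - 4y
c[5] = -8 + 5y
So -8 + 5y = 17, giving y = 5.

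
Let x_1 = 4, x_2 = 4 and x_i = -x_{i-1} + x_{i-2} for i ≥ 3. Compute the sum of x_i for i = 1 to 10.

x_3 = -4 + 4 = 0
x_4 = -0 + 4 = 4
x_5 = -4 + 0 = -4
x_6 = -(-4) + 4 = 8
x_7 = -8 + (-4) = -12
x_8 = -(-12) + 8 = 20
x_9 = -20 + (-12) = -32
x_{10} = -(-32) + 20 = 52
Sum = 4 + 4 + 0 + 4 + (-4) + 8 + (-12) + 20 + (-32) + 52 = 44

44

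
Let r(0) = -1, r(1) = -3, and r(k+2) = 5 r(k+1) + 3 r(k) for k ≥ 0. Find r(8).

r(2) = 5*(-3) + 3*(-1) = -18
r(3) = 5*(-18) + 3*(-3) = -99
r(4) = 5*(-99) + 3*(-18) = -549
r(5) = 5*(-549) + 3*(-99) = -3042
r(6) = 5*(-3042) + 3*(-549) = -16857
r(7) = 5*(-16857) + 3*(-3042) = -93411
r(8) = 5*(-93411) + 3*(-16857) = -517626

-517626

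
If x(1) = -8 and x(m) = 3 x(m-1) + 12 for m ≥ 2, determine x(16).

-28697820

The fixed point is 12/(1 - 3) = -6, so x(m) + 6 = 3(x(m-1) + 6).
Hence x(m) = -2·3^{m-1} - 6.
x(16) = -2·3^{15} - 6 = -2·14348907 - 6 = -28697820.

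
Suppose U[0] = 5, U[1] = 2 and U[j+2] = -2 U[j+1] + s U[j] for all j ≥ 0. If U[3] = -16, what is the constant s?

U[2] = -4 + 5s
U[3] = 8 - 8s
So 8 - 8s = -16, giving s = 3.

3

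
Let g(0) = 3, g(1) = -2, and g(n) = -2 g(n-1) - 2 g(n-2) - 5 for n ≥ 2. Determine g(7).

g(2) = -2·(-2) - 2·3 - 5 = -7
g(3) = -2·(-7) - 2·(-2) - 5 = 13
g(4) = -2·13 - 2·(-7) - 5 = -17
g(5) = -2·(-17) - 2·13 - 5 = 3
g(6) = -2·3 - 2·(-17) - 5 = 23
g(7) = -2·23 - 2·3 - 5 = -57

-57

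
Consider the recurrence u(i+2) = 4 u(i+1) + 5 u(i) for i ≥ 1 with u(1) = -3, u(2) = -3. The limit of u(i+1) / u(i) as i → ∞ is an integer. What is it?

The characteristic equation is r^2 - 4r - 5 = 0, which factors as (r - 5)(r + 1) = 0.
So the roots are 5 and -1. Since |5| > |-1| and the coefficient of 5^i is non-zero, the ratio tends to 5.

5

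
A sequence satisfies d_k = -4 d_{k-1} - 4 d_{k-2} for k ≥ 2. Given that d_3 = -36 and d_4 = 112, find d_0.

-3

Rearranging, d_{k-2} = (d_k + 4 d_{k-1}) / -4.
d_2 = (112 + 4*(-36)) / -4 = -32/-4 = 8
d_1 = (-36 + 4*8) / -4 = -4/-4 = 1
d_0 = (8 + 4*1) / -4 = 12/-4 = -3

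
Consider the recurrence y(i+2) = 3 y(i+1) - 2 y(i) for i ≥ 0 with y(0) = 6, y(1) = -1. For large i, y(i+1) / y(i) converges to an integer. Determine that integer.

2

The characteristic equation is r^2 - 3r + 2 = 0, which factors as (r - 2)(r - 1) = 0.
So the roots are 2 and 1. Since |2| > |1| and the coefficient of 2^i is non-zero, the ratio tends to 2.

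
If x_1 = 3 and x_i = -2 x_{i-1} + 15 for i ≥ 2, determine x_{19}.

-524283

The fixed point is 15/(1 + 2) = 5, so x_i - 5 = -2(x_{i-1} - 5).
Hence x_i = -2·(-2)^{i-1} + 5.
x_{19} = -2·(-2)^{18} + 5 = -2·262144 + 5 = -524283.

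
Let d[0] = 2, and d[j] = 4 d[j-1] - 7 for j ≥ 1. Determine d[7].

-5459

d[1] = 4·2 - 7 = 1
d[2] = 4·1 - 7 = -3
d[3] = 4·(-3) - 7 = -19
d[4] = 4·(-19) - 7 = -83
d[5] = 4·(-83) - 7 = -339
d[6] = 4·(-339) - 7 = -1363
d[7] = 4·(-1363) - 7 = -5459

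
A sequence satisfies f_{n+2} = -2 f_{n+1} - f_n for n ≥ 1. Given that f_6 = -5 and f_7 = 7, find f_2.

Rearranging, f_{n-2} = -(f_n + 2 f_{n-1}).
f_5 = -(7 + 2*(-5)) = 3
f_4 = -(-5 + 2*3) = -1
f_3 = -(3 + 2*(-1)) = -1
f_2 = -(-1 + 2*(-1)) = 3

3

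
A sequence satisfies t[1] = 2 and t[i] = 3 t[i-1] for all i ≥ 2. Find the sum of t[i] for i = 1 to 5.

242

t[2] = 3·2 = 6
t[3] = 3·6 = 18
t[4] = 3·18 = 54
t[5] = 3·54 = 162
Sum = 2 + 6 + 18 + 54 + 162 = 242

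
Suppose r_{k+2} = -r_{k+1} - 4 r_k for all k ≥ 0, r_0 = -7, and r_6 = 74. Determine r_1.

Let r_1 = z.
r_2 = 28 - z
r_3 = -28 - 3z
r_4 = -84 + 7z
r_5 = 196 + 5z
r_6 = 140 - 33z
So 140 - 33z = 74, giving z = 2.

2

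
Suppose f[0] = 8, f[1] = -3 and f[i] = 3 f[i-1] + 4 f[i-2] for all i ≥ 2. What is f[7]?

16377

f[2] = 3·(-3) + 4·8 = 23
f[3] = 3·23 + 4·(-3) = 57
f[4] = 3·57 + 4·23 = 263
f[5] = 3·263 + 4·57 = 1017
f[6] = 3·1017 + 4·263 = 4103
f[7] = 3·4103 + 4·1017 = 16377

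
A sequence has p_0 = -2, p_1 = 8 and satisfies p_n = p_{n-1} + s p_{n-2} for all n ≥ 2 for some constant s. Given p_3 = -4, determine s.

p_2 = 8 - 2s
p_3 = 8 + 6s
So 8 + 6s = -4, giving s = -2.

-2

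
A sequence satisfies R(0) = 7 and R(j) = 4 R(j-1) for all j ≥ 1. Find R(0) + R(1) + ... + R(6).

38227

R(1) = 4·7 = 28
R(2) = 4·28 = 112
R(3) = 4·112 = 448
R(4) = 4·448 = 1792
R(5) = 4·1792 = 7168
R(6) = 4·7168 = 28672
Sum = 7 + 28 + 112 + 448 + 1792 + 7168 + 28672 = 38227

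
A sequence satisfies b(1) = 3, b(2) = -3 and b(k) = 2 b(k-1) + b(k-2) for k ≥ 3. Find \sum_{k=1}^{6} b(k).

b(3) = 2*(-3) + 3 = -3
b(4) = 2*(-3) + (-3) = -9
b(5) = 2*(-9) + (-3) = -21
b(6) = 2*(-21) + (-9) = -51
Sum = 3 + (-3) + (-3) + (-9) + (-21) + (-51) = -84

-84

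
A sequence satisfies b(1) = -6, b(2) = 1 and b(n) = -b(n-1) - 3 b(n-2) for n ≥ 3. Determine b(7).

2

b(3) = -1 - 3*(-6) = 17
b(4) = -17 - 3*1 = -20
b(5) = -(-20) - 3*17 = -31
b(6) = -(-31) - 3*(-20) = 91
b(7) = -91 - 3*(-31) = 2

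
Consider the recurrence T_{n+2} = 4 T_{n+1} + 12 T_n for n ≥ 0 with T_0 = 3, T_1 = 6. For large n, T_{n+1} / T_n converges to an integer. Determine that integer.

6

The characteristic equation is r^2 - 4r - 12 = 0, which factors as (r - 6)(r + 2) = 0.
So the roots are 6 and -2. Since |6| > |-2| and the coefficient of 6^n is non-zero, the ratio tends to 6.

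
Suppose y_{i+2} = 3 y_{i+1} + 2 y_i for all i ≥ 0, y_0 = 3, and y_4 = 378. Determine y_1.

Let y_1 = v.
y_2 = 6 + 3v
y_3 = 18 + 11v
y_4 = 66 + 39v
So 66 + 39v = 378, giving v = 8.

8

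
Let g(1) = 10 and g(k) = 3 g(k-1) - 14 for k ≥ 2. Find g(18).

387420496

The fixed point is -14/(1 - 3) = 7, so g(k) - 7 = 3(g(k-1) - 7).
Hence g(k) = 3·3^{k-1} + 7.
g(18) = 3·3^{17} + 7 = 3·129140163 + 7 = 387420496.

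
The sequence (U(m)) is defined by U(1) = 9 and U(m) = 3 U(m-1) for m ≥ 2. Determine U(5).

U(2) = 3(9) = 27
U(3) = 3(27) = 81
U(4) = 3(81) = 243
U(5) = 3(243) = 729

729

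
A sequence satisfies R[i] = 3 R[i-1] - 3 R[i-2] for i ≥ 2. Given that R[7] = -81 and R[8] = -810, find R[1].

3

Rearranging, R[i-2] = (R[i] - 3 R[i-1]) / -3.
R[6] = (-810 - 3*(-81)) / -3 = -567/-3 = 189
R[5] = (-81 - 3*189) / -3 = -648/-3 = 216
R[4] = (189 - 3*216) / -3 = -459/-3 = 153
R[3] = (216 - 3*153) / -3 = -243/-3 = 81
R[2] = (153 - 3*81) / -3 = -90/-3 = 30
R[1] = (81 - 3*30) / -3 = -9/-3 = 3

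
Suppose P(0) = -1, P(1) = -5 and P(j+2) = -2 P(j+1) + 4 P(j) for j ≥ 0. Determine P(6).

P(2) = -2·(-5) + 4·(-1) = 6
P(3) = -2·6 + 4·(-5) = -32
P(4) = -2·(-32) + 4·6 = 88
P(5) = -2·88 + 4·(-32) = -304
P(6) = -2·(-304) + 4·88 = 960

960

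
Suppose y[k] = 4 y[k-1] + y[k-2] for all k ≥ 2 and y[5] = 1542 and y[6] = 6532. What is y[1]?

6

Rearranging, y[k-2] = y[k] - 4 y[k-1].
y[4] = 6532 - 4·1542 = 364
y[3] = 1542 - 4·364 = 86
y[2] = 364 - 4·86 = 20
y[1] = 86 - 4·20 = 6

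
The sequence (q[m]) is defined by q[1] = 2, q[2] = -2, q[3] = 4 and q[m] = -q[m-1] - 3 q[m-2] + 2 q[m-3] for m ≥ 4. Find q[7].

q[4] = -4 - 3·(-2) + 2·2 = 6
q[5] = -6 - 3·4 + 2·(-2) = -22
q[6] = -(-22) - 3·6 + 2·4 = 12
q[7] = -12 - 3·(-22) + 2·6 = 66

66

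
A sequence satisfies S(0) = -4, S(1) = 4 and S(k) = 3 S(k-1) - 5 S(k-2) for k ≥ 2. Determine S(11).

S(2) = 3·4 - 5·(-4) = 32
S(3) = 3·32 - 5·4 = 76
S(4) = 3·76 - 5·32 = 68
S(5) = 3·68 - 5·76 = -176
S(6) = 3·(-176) - 5·68 = -868
S(7) = 3·(-868) - 5·(-176) = -1724
S(8) = 3·(-1724) - 5·(-868) = -832
S(9) = 3·(-832) - 5·(-1724) = 6124
S(10) = 3·6124 - 5·(-832) = 22532
S(11) = 3·22532 - 5·6124 = 36976

36976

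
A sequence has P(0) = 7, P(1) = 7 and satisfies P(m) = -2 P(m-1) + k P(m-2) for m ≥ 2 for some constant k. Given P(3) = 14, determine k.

P(2) = -14 + 7k
P(3) = 28 - 7k
So 28 - 7k = 14, giving k = 2.

2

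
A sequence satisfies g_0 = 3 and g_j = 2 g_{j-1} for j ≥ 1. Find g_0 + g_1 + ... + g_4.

g_1 = 2(3) = 6
g_2 = 2(6) = 12
g_3 = 2(12) = 24
g_4 = 2(24) = 48
Sum = 3 + 6 + 12 + 24 + 48 = 93

93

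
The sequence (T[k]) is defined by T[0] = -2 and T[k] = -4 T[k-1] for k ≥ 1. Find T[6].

-8192

T[1] = -4*(-2) = 8
T[2] = -4*8 = -32
T[3] = -4*(-32) = 128
T[4] = -4*128 = -512
T[5] = -4*(-512) = 2048
T[6] = -4*2048 = -8192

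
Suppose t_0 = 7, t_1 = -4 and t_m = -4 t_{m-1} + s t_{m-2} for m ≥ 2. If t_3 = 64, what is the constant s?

-4

t_2 = 16 + 7s
t_3 = -64 - 32s
So -64 - 32s = 64, giving s = -4.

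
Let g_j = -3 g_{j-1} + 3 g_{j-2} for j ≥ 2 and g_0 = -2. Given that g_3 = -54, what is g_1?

-6

Let g_1 = v.
g_2 = -6 - 3v
g_3 = 18 + 12v
So 18 + 12v = -54, giving v = -6.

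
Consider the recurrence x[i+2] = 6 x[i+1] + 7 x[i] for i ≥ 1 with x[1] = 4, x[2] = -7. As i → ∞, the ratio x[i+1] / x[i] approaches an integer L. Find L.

7

The characteristic equation is r^2 - 6r - 7 = 0, which factors as (r - 7)(r + 1) = 0.
So the roots are 7 and -1. Since |7| > |-1| and the coefficient of 7^i is non-zero, the ratio tends to 7.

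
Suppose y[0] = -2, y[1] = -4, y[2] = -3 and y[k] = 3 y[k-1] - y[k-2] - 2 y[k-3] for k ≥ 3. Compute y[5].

y[3] = 3·(-3) - (-4) - 2·(-2) = -1
y[4] = 3·(-1) - (-3) - 2·(-4) = 8
y[5] = 3·8 - (-1) - 2·(-3) = 31

31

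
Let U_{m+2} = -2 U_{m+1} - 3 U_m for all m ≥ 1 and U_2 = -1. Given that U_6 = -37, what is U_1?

Let U_1 = z.
U_3 = 2 - 3z
U_4 = -1 + 6z
U_5 = -4 - 3z
U_6 = 11 - 12z
So 11 - 12z = -37, giving z = 4.

4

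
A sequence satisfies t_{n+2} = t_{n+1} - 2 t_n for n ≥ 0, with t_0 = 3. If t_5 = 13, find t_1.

Let t_1 = w.
t_2 = -6 + w
t_3 = -6 - w
t_4 = 6 - 3w
t_5 = 18 - w
So 18 - w = 13, giving w = 5.

5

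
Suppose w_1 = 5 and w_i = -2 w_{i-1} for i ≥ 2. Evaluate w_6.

-160

w_2 = -2(5) = -10
w_3 = -2(-10) = 20
w_4 = -2(20) = -40
w_5 = -2(-40) = 80
w_6 = -2(80) = -160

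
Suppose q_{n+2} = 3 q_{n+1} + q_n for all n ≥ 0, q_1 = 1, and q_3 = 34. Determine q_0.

8

Let q_0 = v.
q_2 = 3 + v
q_3 = 10 + 3v
So 10 + 3v = 34, giving v = 8.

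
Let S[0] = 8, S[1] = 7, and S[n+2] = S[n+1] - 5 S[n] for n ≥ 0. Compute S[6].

-48

S[2] = 7 - 5(8) = -33
S[3] = (-33) - 5(7) = -68
S[4] = (-68) - 5(-33) = 97
S[5] = 97 - 5(-68) = 437
S[6] = 437 - 5(97) = -48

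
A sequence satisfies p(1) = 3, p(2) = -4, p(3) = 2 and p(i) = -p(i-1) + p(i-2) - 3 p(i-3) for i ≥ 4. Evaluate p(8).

-261

p(4) = -2 + (-4) - 3·3 = -15
p(5) = -(-15) + 2 - 3·(-4) = 29
p(6) = -29 + (-15) - 3·2 = -50
p(7) = -(-50) + 29 - 3·(-15) = 124
p(8) = -124 + (-50) - 3·29 = -261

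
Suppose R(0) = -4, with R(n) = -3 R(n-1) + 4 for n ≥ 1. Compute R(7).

10936

R(1) = -3·(-4) + 4 = 16
R(2) = -3·16 + 4 = -44
R(3) = -3·(-44) + 4 = 136
R(4) = -3·136 + 4 = -404
R(5) = -3·(-404) + 4 = 1216
R(6) = -3·1216 + 4 = -3644
R(7) = -3·(-3644) + 4 = 10936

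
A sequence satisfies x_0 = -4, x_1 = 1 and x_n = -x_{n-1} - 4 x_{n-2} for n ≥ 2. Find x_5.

117

x_2 = -1 - 4·(-4) = 15
x_3 = -15 - 4·1 = -19
x_4 = -(-19) - 4·15 = -41
x_5 = -(-41) - 4·(-19) = 117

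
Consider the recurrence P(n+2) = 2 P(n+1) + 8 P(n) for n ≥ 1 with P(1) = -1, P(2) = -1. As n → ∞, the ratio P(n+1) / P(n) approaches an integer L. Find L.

The characteristic equation is r^2 - 2r - 8 = 0, which factors as (r - 4)(r + 2) = 0.
So the roots are 4 and -2. Since |4| > |-2| and the coefficient of 4^n is non-zero, the ratio tends to 4.

4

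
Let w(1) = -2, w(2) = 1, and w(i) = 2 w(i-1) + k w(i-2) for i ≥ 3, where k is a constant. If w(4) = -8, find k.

4

w(3) = 2 - 2k
w(4) = 4 - 3k
So 4 - 3k = -8, giving k = 4.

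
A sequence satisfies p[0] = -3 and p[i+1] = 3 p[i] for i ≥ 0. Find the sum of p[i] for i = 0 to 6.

-3279

p[1] = 3*(-3) = -9
p[2] = 3*(-9) = -27
p[3] = 3*(-27) = -81
p[4] = 3*(-81) = -243
p[5] = 3*(-243) = -729
p[6] = 3*(-729) = -2187
Sum = (-3) + (-9) + (-27) + (-81) + (-243) + (-729) + (-2187) = -3279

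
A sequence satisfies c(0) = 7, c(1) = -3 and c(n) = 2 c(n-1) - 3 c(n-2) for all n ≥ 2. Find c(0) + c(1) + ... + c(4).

-77

c(2) = 2(-3) - 3(7) = -27
c(3) = 2(-27) - 3(-3) = -45
c(4) = 2(-45) - 3(-27) = -9
Sum = 7 + (-3) + (-27) + (-45) + (-9) = -77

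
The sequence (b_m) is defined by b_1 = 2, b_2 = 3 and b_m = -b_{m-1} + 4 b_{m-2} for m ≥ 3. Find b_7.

b_3 = -3 + 4·2 = 5
b_4 = -5 + 4·3 = 7
b_5 = -7 + 4·5 = 13
b_6 = -13 + 4·7 = 15
b_7 = -15 + 4·13 = 37

37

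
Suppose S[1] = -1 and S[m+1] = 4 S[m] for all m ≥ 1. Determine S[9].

-65536

S[2] = 4(-1) = -4
S[3] = 4(-4) = -16
S[4] = 4(-16) = -64
S[5] = 4(-64) = -256
S[6] = 4(-256) = -1024
S[7] = 4(-1024) = -4096
S[8] = 4(-4096) = -16384
S[9] = 4(-16384) = -65536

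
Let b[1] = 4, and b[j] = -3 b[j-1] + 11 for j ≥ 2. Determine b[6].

-301

b[2] = -3·4 + 11 = -1
b[3] = -3·(-1) + 11 = 14
b[4] = -3·14 + 11 = -31
b[5] = -3·(-31) + 11 = 104
b[6] = -3·104 + 11 = -301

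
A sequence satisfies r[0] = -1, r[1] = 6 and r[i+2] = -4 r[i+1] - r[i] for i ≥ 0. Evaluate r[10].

-867351

r[2] = -4*6 - (-1) = -23
r[3] = -4*(-23) - 6 = 86
r[4] = -4*86 - (-23) = -321
r[5] = -4*(-321) - 86 = 1198
r[6] = -4*1198 - (-321) = -4471
r[7] = -4*(-4471) - 1198 = 16686
r[8] = -4*16686 - (-4471) = -62273
r[9] = -4*(-62273) - 16686 = 232406
r[10] = -4*232406 - (-62273) = -867351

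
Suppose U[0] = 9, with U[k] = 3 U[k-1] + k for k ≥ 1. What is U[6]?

7104

U[1] = 3·9 + 1 = 28
U[2] = 3·28 + 2 = 86
U[3] = 3·86 + 3 = 261
U[4] = 3·261 + 4 = 787
U[5] = 3·787 + 5 = 2366
U[6] = 3·2366 + 6 = 7104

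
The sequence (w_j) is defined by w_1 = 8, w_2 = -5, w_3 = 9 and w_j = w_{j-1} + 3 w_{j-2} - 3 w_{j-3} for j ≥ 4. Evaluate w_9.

w_4 = 9 + 3*(-5) - 3*8 = -30
w_5 = (-30) + 3*9 - 3*(-5) = 12
w_6 = 12 + 3*(-30) - 3*9 = -105
w_7 = (-105) + 3*12 - 3*(-30) = 21
w_8 = 21 + 3*(-105) - 3*12 = -330
w_9 = (-330) + 3*21 - 3*(-105) = 48

48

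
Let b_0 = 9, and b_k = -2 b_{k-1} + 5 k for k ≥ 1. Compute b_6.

516

b_1 = -2·9 + 5 = -13
b_2 = -2·(-13) + 10 = 36
b_3 = -2·36 + 15 = -57
b_4 = -2·(-57) + 20 = 134
b_5 = -2·134 + 25 = -243
b_6 = -2·(-243) + 30 = 516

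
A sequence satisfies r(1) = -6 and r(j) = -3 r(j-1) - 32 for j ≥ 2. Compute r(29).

The fixed point is -32/(1 + 3) = -8, so r(j) + 8 = -3(r(j-1) + 8).
Hence r(j) = 2·(-3)^{j-1} - 8.
r(29) = 2·(-3)^{28} - 8 = 2·22876792454961 - 8 = 45753584909914.

45753584909914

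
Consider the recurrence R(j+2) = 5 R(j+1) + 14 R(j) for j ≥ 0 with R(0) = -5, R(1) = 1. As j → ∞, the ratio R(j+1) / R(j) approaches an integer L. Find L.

The characteristic equation is r^2 - 5r - 14 = 0, which factors as (r - 7)(r + 2) = 0.
So the roots are 7 and -2. Since |7| > |-2| and the coefficient of 7^j is non-zero, the ratio tends to 7.

7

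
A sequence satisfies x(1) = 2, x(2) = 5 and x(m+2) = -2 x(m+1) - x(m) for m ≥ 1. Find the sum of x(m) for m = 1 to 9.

-26

x(3) = -2*5 - 2 = -12
x(4) = -2*(-12) - 5 = 19
x(5) = -2*19 - (-12) = -26
x(6) = -2*(-26) - 19 = 33
x(7) = -2*33 - (-26) = -40
x(8) = -2*(-40) - 33 = 47
x(9) = -2*47 - (-40) = -54
Sum = 2 + 5 + (-12) + 19 + (-26) + 33 + (-40) + 47 + (-54) = -26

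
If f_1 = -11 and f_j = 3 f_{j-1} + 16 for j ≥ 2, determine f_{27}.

-7625597484995

The fixed point is 16/(1 - 3) = -8, so f_j + 8 = 3(f_{j-1} + 8).
Hence f_j = -3·3^{j-1} - 8.
f_{27} = -3·3^{26} - 8 = -3·2541865828329 - 8 = -7625597484995.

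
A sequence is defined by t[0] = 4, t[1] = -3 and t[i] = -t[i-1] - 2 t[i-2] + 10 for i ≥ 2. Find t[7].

t[2] = -(-3) - 2*4 + 10 = 5
t[3] = -5 - 2*(-3) + 10 = 11
t[4] = -11 - 2*5 + 10 = -11
t[5] = -(-11) - 2*11 + 10 = -1
t[6] = -(-1) - 2*(-11) + 10 = 33
t[7] = -33 - 2*(-1) + 10 = -21

-21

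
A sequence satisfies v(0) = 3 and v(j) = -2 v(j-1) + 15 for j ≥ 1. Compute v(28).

The fixed point is 15/(1 + 2) = 5, so v(j) - 5 = -2(v(j-1) - 5).
Hence v(j) = -2·(-2)^j + 5.
v(28) = -2·(-2)^{28} + 5 = -2·268435456 + 5 = -536870907.

-536870907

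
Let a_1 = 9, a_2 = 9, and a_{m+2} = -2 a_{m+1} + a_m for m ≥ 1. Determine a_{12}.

30267

a_3 = -2(9) + 9 = -9
a_4 = -2(-9) + 9 = 27
a_5 = -2(27) + (-9) = -63
a_6 = -2(-63) + 27 = 153
a_7 = -2(153) + (-63) = -369
a_8 = -2(-369) + 153 = 891
a_9 = -2(891) + (-369) = -2151
a_{10} = -2(-2151) + 891 = 5193
a_{11} = -2(5193) + (-2151) = -12537
a_{12} = -2(-12537) + 5193 = 30267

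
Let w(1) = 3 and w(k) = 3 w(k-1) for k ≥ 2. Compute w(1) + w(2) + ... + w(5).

w(2) = 3(3) = 9
w(3) = 3(9) = 27
w(4) = 3(27) = 81
w(5) = 3(81) = 243
Sum = 3 + 9 + 27 + 81 + 243 = 363

363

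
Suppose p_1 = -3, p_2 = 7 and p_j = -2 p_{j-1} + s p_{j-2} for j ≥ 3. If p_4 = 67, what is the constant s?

p_3 = -14 - 3s
p_4 = 28 + 13s
So 28 + 13s = 67, giving s = 3.

3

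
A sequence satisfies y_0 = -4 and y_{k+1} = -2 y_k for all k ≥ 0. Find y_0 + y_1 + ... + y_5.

y_1 = -2(-4) = 8
y_2 = -2(8) = -16
y_3 = -2(-16) = 32
y_4 = -2(32) = -64
y_5 = -2(-64) = 128
Sum = (-4) + 8 + (-16) + 32 + (-64) + 128 = 84

84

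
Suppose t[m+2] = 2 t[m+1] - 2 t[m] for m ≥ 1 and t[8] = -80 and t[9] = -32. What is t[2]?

Rearranging, t[m-2] = (t[m] - 2 t[m-1]) / -2.
t[7] = (-32 - 2·(-80)) / -2 = 128/-2 = -64
t[6] = (-80 - 2·(-64)) / -2 = 48/-2 = -24
t[5] = (-64 - 2·(-24)) / -2 = -16/-2 = 8
t[4] = (-24 - 2·8) / -2 = -40/-2 = 20
t[3] = (8 - 2·20) / -2 = -32/-2 = 16
t[2] = (20 - 2·16) / -2 = -12/-2 = 6

6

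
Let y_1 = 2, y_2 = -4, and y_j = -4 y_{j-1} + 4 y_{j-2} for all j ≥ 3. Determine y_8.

y_3 = -4·(-4) + 4·2 = 24
y_4 = -4·24 + 4·(-4) = -112
y_5 = -4·(-112) + 4·24 = 544
y_6 = -4·544 + 4·(-112) = -2624
y_7 = -4·(-2624) + 4·544 = 12672
y_8 = -4·12672 + 4·(-2624) = -61184

-61184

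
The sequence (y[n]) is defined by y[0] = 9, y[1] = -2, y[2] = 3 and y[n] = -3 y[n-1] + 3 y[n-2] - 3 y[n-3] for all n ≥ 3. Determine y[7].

-8766

y[3] = -3·3 + 3·(-2) - 3·9 = -42
y[4] = -3·(-42) + 3·3 - 3·(-2) = 141
y[5] = -3·141 + 3·(-42) - 3·3 = -558
y[6] = -3·(-558) + 3·141 - 3·(-42) = 2223
y[7] = -3·2223 + 3·(-558) - 3·141 = -8766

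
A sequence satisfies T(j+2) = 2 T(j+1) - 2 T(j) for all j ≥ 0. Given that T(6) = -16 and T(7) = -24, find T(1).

Rearranging, T(j-2) = (T(j) - 2 T(j-1)) / -2.
T(5) = (-24 - 2·(-16)) / -2 = 8/-2 = -4
T(4) = (-16 - 2·(-4)) / -2 = -8/-2 = 4
T(3) = (-4 - 2·4) / -2 = -12/-2 = 6
T(2) = (4 - 2·6) / -2 = -8/-2 = 4
T(1) = (6 - 2·4) / -2 = -2/-2 = 1

1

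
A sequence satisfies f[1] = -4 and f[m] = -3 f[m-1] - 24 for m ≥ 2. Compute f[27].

5083731656652

The fixed point is -24/(1 + 3) = -6, so f[m] + 6 = -3(f[m-1] + 6).
Hence f[m] = 2·(-3)^{m-1} - 6.
f[27] = 2·(-3)^{26} - 6 = 2·2541865828329 - 6 = 5083731656652.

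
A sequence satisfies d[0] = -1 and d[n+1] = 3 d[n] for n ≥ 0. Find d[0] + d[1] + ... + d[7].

d[1] = 3(-1) = -3
d[2] = 3(-3) = -9
d[3] = 3(-9) = -27
d[4] = 3(-27) = -81
d[5] = 3(-81) = -243
d[6] = 3(-243) = -729
d[7] = 3(-729) = -2187
Sum = (-1) + (-3) + (-9) + (-27) + (-81) + (-243) + (-729) + (-2187) = -3280

-3280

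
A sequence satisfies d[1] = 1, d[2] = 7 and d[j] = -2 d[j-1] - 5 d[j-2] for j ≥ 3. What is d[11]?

d[3] = -2(7) - 5(1) = -19
d[4] = -2(-19) - 5(7) = 3
d[5] = -2(3) - 5(-19) = 89
d[6] = -2(89) - 5(3) = -193
d[7] = -2(-193) - 5(89) = -59
d[8] = -2(-59) - 5(-193) = 1083
d[9] = -2(1083) - 5(-59) = -1871
d[10] = -2(-1871) - 5(1083) = -1673
d[11] = -2(-1673) - 5(-1871) = 12701

12701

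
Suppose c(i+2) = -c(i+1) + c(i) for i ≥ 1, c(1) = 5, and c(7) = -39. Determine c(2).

Let c(2) = y.
c(3) = 5 - y
c(4) = -5 + 2y
c(5) = 10 - 3y
c(6) = -15 + 5y
c(7) = 25 - 8y
So 25 - 8y = -39, giving y = 8.

8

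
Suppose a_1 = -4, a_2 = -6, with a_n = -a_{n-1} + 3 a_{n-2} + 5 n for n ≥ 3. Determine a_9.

1203

a_3 = -(-6) + 3*(-4) + 15 = 9
a_4 = -9 + 3*(-6) + 20 = -7
a_5 = -(-7) + 3*9 + 25 = 59
a_6 = -59 + 3*(-7) + 30 = -50
a_7 = -(-50) + 3*59 + 35 = 262
a_8 = -262 + 3*(-50) + 40 = -372
a_9 = -(-372) + 3*262 + 45 = 1203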